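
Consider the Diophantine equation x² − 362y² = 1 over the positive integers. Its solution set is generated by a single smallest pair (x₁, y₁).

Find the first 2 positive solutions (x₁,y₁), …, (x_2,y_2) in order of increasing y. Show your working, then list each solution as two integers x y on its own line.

d=362: √d = [19; 38] (ℓ=1, odd), read p_1/q_1
k=0  a_k=19  p_k/q_k = 19/1
k=1  a_k=38  p_k/q_k = 723/38
fundamental: x₁=723, y₁=38  (since 522729 − 362·1444 = 1)
(x_2, y_2) = (723·723 + 362·38·38, 723·38 + 38·723) = (1045457, 54948)

723 38
1045457 54948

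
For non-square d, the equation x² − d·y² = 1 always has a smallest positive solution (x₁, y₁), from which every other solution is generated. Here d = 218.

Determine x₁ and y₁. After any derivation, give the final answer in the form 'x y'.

126003 8534

√218 = [14; 1,3,3,1,28, …], period ℓ=5 (odd) → k=9
a_0=14:  p_0=14·1+0=14,  q_0=14·0+1=1
…
a_3=3:  p_3=3·59+15=192,  q_3=3·4+1=13
a_4=1:  p_4=1·192+59=251,  q_4=1·13+4=17
…
a_6=1:  p_6=1·7220+251=7471,  q_6=1·489+17=506
a_7=3:  p_7=3·7471+7220=29633,  q_7=3·506+489=2007
a_8=3:  p_8=3·29633+7471=96370,  q_8=3·2007+506=6527
a_9=1:  p_9=1·96370+29633=126003,  q_9=1·6527+2007=8534
→ (126003, 8534).  Check: 126003²=15876756009, 218·8534²=15876756008, difference 1.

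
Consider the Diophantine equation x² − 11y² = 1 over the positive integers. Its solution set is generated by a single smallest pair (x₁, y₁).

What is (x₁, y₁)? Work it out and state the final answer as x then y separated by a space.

√11 → a₀=3, period (3,6); ℓ=2 even so k=1
i=0: a=3 ⇒ p=3, q=1
i=1: a=3 ⇒ p=10, q=3
→ (10, 3).  Check: 10²=100, 11·3²=99, difference 1.

10 3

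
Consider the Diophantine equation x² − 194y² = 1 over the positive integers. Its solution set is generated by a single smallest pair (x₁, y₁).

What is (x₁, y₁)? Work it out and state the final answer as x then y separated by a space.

d=194: √d = [13; 1,12,1,26] (ℓ=4, even), read p_3/q_3
k=0  a_k=13  p_k/q_k = 13/1
k=1  a_k=1  p_k/q_k = 14/1
k=2  a_k=12  p_k/q_k = 181/13
k=3  a_k=1  p_k/q_k = 195/14
→ (195, 14).  Check: 195²=38025, 194·14²=38024, difference 1.

195 14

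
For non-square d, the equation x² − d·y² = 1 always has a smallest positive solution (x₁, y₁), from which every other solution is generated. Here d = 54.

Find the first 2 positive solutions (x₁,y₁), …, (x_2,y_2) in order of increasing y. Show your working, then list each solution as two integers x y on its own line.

d=54: √d = [7; 2,1,6,1,2,14] (ℓ=6, even), read p_5/q_5
a_0=7:  p_0=7·1+0=7,  q_0=7·0+1=1
…
a_4=1:  p_4=1·147+22=169,  q_4=1·20+3=23
a_5=2:  p_5=2·169+147=485,  q_5=2·23+20=66
fundamental: x₁=485, y₁=66  (since 235225 − 54·4356 = 1)
(485+66√54)^2 = 470449 + 64020√54

485 66
470449 64020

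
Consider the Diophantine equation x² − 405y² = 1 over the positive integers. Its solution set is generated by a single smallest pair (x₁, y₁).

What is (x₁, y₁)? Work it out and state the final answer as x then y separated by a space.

√405 = [20; 8,40, …], period ℓ=2 (even) → k=1
a_0=20:  p_0=20·1+0=20,  q_0=20·0+1=1
a_1=8:  p_1=8·20+1=161,  q_1=8·1+0=8
(x₁, y₁) = (161, 8);  161² − 405·8² = 1 ✓

161 8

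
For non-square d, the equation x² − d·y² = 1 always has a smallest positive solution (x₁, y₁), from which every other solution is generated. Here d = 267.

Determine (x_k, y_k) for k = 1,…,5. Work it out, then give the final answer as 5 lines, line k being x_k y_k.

2402 147
11539207 706188
55434348026 3392527005
266306596377697 16297699025832
1279336833564108362 78294142727569923

[16; 2,1,15,1,2,32] for √267; ℓ=6 ⇒ convergent index 5
step 0: (16, 1)  from 16·(1,0) + (0,1)
step 1: (33, 2)  from 2·(16,1) + (1,0)
…
step 4: (817, 50)  from 1·(768,47) + (49,3)
step 5: (2402, 147)  from 2·(817,50) + (768,47)
(x₁, y₁) = (2402, 147);  2402² − 267·147² = 1 ✓
k=2:  x_2 = 2402·2402+267·147·147 = 11539207,  y_2 = 2402·147+147·2402 = 706188
k=3:  x_3 = 2402·11539207+267·147·706188 = 55434348026,  y_3 = 2402·706188+147·11539207 = 3392527005
k=4:  x_4 = 2402·55434348026+267·147·3392527005 = 266306596377697,  y_4 = 2402·3392527005+147·55434348026 = 16297699025832
k=5:  x_5 = 2402·266306596377697+267·147·16297699025832 = 1279336833564108362,  y_5 = 2402·16297699025832+147·266306596377697 = 78294142727569923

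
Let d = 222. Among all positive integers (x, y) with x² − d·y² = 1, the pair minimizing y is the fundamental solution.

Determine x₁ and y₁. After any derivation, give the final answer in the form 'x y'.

√222 → a₀=14, period (1,8,1,28); ℓ=4 even so k=3
a_0=14:  p_0=14·1+0=14,  q_0=14·0+1=1
…
a_2=8:  p_2=8·15+14=134,  q_2=8·1+1=9
a_3=1:  p_3=1·134+15=149,  q_3=1·9+1=10
fundamental: x₁=149, y₁=10  (since 22201 − 222·100 = 1)

149 10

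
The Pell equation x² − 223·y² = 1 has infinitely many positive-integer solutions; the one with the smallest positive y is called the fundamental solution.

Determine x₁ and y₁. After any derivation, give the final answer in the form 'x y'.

d=223: √d = [14; 1,13,1,28] (ℓ=4, even), read p_3/q_3
k=0  a_k=14  p_k/q_k = 14/1
…
k=2  a_k=13  p_k/q_k = 209/14
k=3  a_k=1  p_k/q_k = 224/15
(x₁, y₁) = (224, 15);  224² − 223·15² = 1 ✓

224 15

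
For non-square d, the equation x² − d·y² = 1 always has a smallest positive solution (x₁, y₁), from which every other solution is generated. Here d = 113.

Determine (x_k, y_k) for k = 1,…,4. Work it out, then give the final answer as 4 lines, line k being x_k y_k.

[10; 1,1,1,2,2,1,1,1,20] for √113; ℓ=9 ⇒ convergent index 17
step 0: (10, 1)  from 10·(1,0) + (0,1)
step 1: (11, 1)  from 1·(10,1) + (1,0)
step 2: (21, 2)  from 1·(11,1) + (10,1)
step 3: (32, 3)  from 1·(21,2) + (11,1)
step 4: (85, 8)  from 2·(32,3) + (21,2)
…
step 6: (287, 27)  from 1·(202,19) + (85,8)
step 7: (489, 46)  from 1·(287,27) + (202,19)
step 8: (776, 73)  from 1·(489,46) + (287,27)
step 9: (16009, 1506)  from 20·(776,73) + (489,46)
step 10: (16785, 1579)  from 1·(16009,1506) + (776,73)
…
step 12: (49579, 4664)  from 1·(32794,3085) + (16785,1579)
…
step 14: (313483, 29490)  from 2·(131952,12413) + (49579,4664)
step 15: (445435, 41903)  from 1·(313483,29490) + (131952,12413)
step 16: (758918, 71393)  from 1·(445435,41903) + (313483,29490)
step 17: (1204353, 113296)  from 1·(758918,71393) + (445435,41903)
(x₁, y₁) = (1204353, 113296);  1204353² − 113·113296² = 1 ✓
(x_2, y_2) = (1204353·1204353 + 113·113296·113296, 1204353·113296 + 113296·1204353) = (2900932297217, 272896754976)
(x_3, y_3) = (1204353·2900932297217 + 113·113296·272896754976, 1204353·272896754976 + 113296·2900932297217) = (6987493029899166849, 657328051091107760)
(x_4, y_4) = (1204353·6987493029899166849 + 113·113296·657328051091107760, 1204353·657328051091107760 + 113296·6987493029899166849) = (16830816386073401651890177, 1583310020631184911403584)

1204353 113296
2900932297217 272896754976
6987493029899166849 657328051091107760
16830816386073401651890177 1583310020631184911403584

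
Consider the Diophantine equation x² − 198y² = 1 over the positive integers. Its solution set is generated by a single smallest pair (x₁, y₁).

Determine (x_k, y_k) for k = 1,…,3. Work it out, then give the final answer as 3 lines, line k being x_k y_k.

197 14
77617 5516
30580901 2173290

[14; 14,28] for √198; ℓ=2 ⇒ convergent index 1
a_0=14:  p_0=14·1+0=14,  q_0=14·0+1=1
a_1=14:  p_1=14·14+1=197,  q_1=14·1+0=14
→ (197, 14).  Check: 197²=38809, 198·14²=38808, difference 1.
(197+14√198)^2 = 77617 + 5516√198
(197+14√198)^3 = 30580901 + 2173290√198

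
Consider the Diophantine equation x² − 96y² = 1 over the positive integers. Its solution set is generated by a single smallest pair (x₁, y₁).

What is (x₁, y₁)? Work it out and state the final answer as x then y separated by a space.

[9; 1,3,1,18] for √96; ℓ=4 ⇒ convergent index 3
i=0: a=9 ⇒ p=9, q=1
…
i=2: a=3 ⇒ p=39, q=4
i=3: a=1 ⇒ p=49, q=5
fundamental: x₁=49, y₁=5  (since 2401 − 96·25 = 1)

49 5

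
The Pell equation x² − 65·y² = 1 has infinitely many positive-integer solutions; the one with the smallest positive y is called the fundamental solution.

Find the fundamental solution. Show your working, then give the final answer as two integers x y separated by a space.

√65 = [8; 16, …], period ℓ=1 (odd) → k=1
i=0: a=8 ⇒ p=8, q=1
i=1: a=16 ⇒ p=129, q=16
(x₁, y₁) = (129, 16);  129² − 65·16² = 1 ✓

129 16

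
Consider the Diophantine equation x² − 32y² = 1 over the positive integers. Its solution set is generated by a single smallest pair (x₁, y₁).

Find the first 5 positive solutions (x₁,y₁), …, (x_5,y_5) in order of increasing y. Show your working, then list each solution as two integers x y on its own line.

17 3
577 102
19601 3465
665857 117708
22619537 3998607

√32 → a₀=5, period (1,1,1,10); ℓ=4 even so k=3
step 0: (5, 1)  from 5·(1,0) + (0,1)
…
step 2: (11, 2)  from 1·(6,1) + (5,1)
step 3: (17, 3)  from 1·(11,2) + (6,1)
fundamental: x₁=17, y₁=3  (since 289 − 32·9 = 1)
k=2:  x_2 = 17·17+32·3·3 = 577,  y_2 = 17·3+3·17 = 102
k=3:  x_3 = 17·577+32·3·102 = 19601,  y_3 = 17·102+3·577 = 3465
k=4:  x_4 = 17·19601+32·3·3465 = 665857,  y_4 = 17·3465+3·19601 = 117708
k=5:  x_5 = 17·665857+32·3·117708 = 22619537,  y_5 = 17·117708+3·665857 = 3998607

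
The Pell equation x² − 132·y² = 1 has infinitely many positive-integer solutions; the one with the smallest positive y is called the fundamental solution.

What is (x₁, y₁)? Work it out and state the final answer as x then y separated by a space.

d=132: √d = [11; 2,22] (ℓ=2, even), read p_1/q_1
k=0  a_k=11  p_k/q_k = 11/1
k=1  a_k=2  p_k/q_k = 23/2
fundamental: x₁=23, y₁=2  (since 529 − 132·4 = 1)

23 2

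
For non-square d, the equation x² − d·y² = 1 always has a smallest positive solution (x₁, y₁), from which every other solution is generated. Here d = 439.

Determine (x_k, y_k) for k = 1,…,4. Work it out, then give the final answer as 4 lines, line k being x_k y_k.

√439 = [20; 1,19,1,40, …], period ℓ=4 (even) → k=3
k=0  a_k=20  p_k/q_k = 20/1
…
k=2  a_k=19  p_k/q_k = 419/20
k=3  a_k=1  p_k/q_k = 440/21
fundamental: x₁=440, y₁=21  (since 193600 − 439·441 = 1)
(x_2, y_2) = (440·440 + 439·21·21, 440·21 + 21·440) = (387199, 18480)
(x_3, y_3) = (440·387199 + 439·21·18480, 440·18480 + 21·387199) = (340734680, 16262379)
(x_4, y_4) = (440·340734680 + 439·21·16262379, 440·16262379 + 21·340734680) = (299846131201, 14310875040)

440 21
387199 18480
340734680 16262379
299846131201 14310875040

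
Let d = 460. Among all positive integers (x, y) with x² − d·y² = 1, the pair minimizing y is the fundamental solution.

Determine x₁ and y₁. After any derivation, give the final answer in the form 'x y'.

d=460: √d = [21; 2,4,3,1,2,10,2,1,3,4,2,42] (ℓ=12, even), read p_11/q_11
a_0=21:  p_0=21·1+0=21,  q_0=21·0+1=1
…
a_2=4:  p_2=4·43+21=193,  q_2=4·2+1=9
a_3=3:  p_3=3·193+43=622,  q_3=3·9+2=29
a_4=1:  p_4=1·622+193=815,  q_4=1·29+9=38
a_5=2:  p_5=2·815+622=2252,  q_5=2·38+29=105
a_6=10:  p_6=10·2252+815=23335,  q_6=10·105+38=1088
a_7=2:  p_7=2·23335+2252=48922,  q_7=2·1088+105=2281
a_8=1:  p_8=1·48922+23335=72257,  q_8=1·2281+1088=3369
…
a_10=4:  p_10=4·265693+72257=1135029,  q_10=4·12388+3369=52921
a_11=2:  p_11=2·1135029+265693=2535751,  q_11=2·52921+12388=118230
(x₁, y₁) = (2535751, 118230);  2535751² − 460·118230² = 1 ✓

2535751 118230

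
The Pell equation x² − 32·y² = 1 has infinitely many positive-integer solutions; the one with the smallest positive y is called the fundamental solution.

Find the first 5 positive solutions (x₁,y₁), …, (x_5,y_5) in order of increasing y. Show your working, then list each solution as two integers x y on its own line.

√32 = [5; 1,1,1,10, …], period ℓ=4 (even) → k=3
step 0: (5, 1)  from 5·(1,0) + (0,1)
…
step 2: (11, 2)  from 1·(6,1) + (5,1)
step 3: (17, 3)  from 1·(11,2) + (6,1)
(x₁, y₁) = (17, 3);  17² − 32·3² = 1 ✓
k=2:  x_2 = 17·17+32·3·3 = 577,  y_2 = 17·3+3·17 = 102
k=3:  x_3 = 17·577+32·3·102 = 19601,  y_3 = 17·102+3·577 = 3465
k=4:  x_4 = 17·19601+32·3·3465 = 665857,  y_4 = 17·3465+3·19601 = 117708
k=5:  x_5 = 17·665857+32·3·117708 = 22619537,  y_5 = 17·117708+3·665857 = 3998607

17 3
577 102
19601 3465
665857 117708
22619537 3998607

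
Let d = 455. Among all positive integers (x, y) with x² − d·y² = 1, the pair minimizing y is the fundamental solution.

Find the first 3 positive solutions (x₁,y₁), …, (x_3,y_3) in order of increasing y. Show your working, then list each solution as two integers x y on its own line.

d=455: √d = [21; 3,42] (ℓ=2, even), read p_1/q_1
k=0  a_k=21  p_k/q_k = 21/1
k=1  a_k=3  p_k/q_k = 64/3
fundamental: x₁=64, y₁=3  (since 4096 − 455·9 = 1)
(x_2, y_2) = (64·64 + 455·3·3, 64·3 + 3·64) = (8191, 384)
(x_3, y_3) = (64·8191 + 455·3·384, 64·384 + 3·8191) = (1048384, 49149)

64 3
8191 384
1048384 49149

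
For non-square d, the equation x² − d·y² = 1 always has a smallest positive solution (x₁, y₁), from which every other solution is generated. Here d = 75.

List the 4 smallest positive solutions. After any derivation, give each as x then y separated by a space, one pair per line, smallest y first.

√75 = [8; 1,1,1,16, …], period ℓ=4 (even) → k=3
i=0: a=8 ⇒ p=8, q=1
…
i=2: a=1 ⇒ p=17, q=2
i=3: a=1 ⇒ p=26, q=3
fundamental: x₁=26, y₁=3  (since 676 − 75·9 = 1)
k=2:  x_2 = 26·26+75·3·3 = 1351,  y_2 = 26·3+3·26 = 156
k=3:  x_3 = 26·1351+75·3·156 = 70226,  y_3 = 26·156+3·1351 = 8109
k=4:  x_4 = 26·70226+75·3·8109 = 3650401,  y_4 = 26·8109+3·70226 = 421512

26 3
1351 156
70226 8109
3650401 421512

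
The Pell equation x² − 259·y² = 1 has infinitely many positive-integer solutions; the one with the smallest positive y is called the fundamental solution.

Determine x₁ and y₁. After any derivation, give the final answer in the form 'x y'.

d=259: √d = [16; 10,1,2,3,4,3,2,1,10,32] (ℓ=10, even), read p_9/q_9
step 0: (16, 1)  from 16·(1,0) + (0,1)
…
step 2: (177, 11)  from 1·(161,10) + (16,1)
step 3: (515, 32)  from 2·(177,11) + (161,10)
…
step 7: (55265, 3434)  from 2·(23931,1487) + (7403,460)
step 8: (79196, 4921)  from 1·(55265,3434) + (23931,1487)
step 9: (847225, 52644)  from 10·(79196,4921) + (55265,3434)
(x₁, y₁) = (847225, 52644);  847225² − 259·52644² = 1 ✓

847225 52644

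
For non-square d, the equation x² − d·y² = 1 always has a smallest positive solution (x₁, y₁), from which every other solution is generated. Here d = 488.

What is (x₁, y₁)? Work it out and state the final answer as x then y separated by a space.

[22; 11,44] for √488; ℓ=2 ⇒ convergent index 1
i=0: a=22 ⇒ p=22, q=1
i=1: a=11 ⇒ p=243, q=11
fundamental: x₁=243, y₁=11  (since 59049 − 488·121 = 1)

243 11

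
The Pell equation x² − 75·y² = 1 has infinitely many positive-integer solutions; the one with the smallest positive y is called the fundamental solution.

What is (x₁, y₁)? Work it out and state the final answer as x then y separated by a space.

√75 → a₀=8, period (1,1,1,16); ℓ=4 even so k=3
step 0: (8, 1)  from 8·(1,0) + (0,1)
…
step 2: (17, 2)  from 1·(9,1) + (8,1)
step 3: (26, 3)  from 1·(17,2) + (9,1)
→ (26, 3).  Check: 26²=676, 75·3²=675, difference 1.

26 3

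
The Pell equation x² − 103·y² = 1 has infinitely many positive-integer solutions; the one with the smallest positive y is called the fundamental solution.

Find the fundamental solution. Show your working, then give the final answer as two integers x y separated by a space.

d=103: √d = [10; 6,1,2,1,1,9,1,1,2,1,6,20] (ℓ=12, even), read p_11/q_11
a_0=10:  p_0=10·1+0=10,  q_0=10·0+1=1
…
a_2=1:  p_2=1·61+10=71,  q_2=1·6+1=7
a_3=2:  p_3=2·71+61=203,  q_3=2·7+6=20
…
a_5=1:  p_5=1·274+203=477,  q_5=1·27+20=47
a_6=9:  p_6=9·477+274=4567,  q_6=9·47+27=450
a_7=1:  p_7=1·4567+477=5044,  q_7=1·450+47=497
a_8=1:  p_8=1·5044+4567=9611,  q_8=1·497+450=947
…
a_10=1:  p_10=1·24266+9611=33877,  q_10=1·2391+947=3338
a_11=6:  p_11=6·33877+24266=227528,  q_11=6·3338+2391=22419
→ (227528, 22419).  Check: 227528²=51768990784, 103·22419²=51768990783, difference 1.

227528 22419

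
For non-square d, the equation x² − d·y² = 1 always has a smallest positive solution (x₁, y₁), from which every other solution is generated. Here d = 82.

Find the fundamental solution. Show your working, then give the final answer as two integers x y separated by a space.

d=82: √d = [9; 18] (ℓ=1, odd), read p_1/q_1
step 0: (9, 1)  from 9·(1,0) + (0,1)
step 1: (163, 18)  from 18·(9,1) + (1,0)
→ (163, 18).  Check: 163²=26569, 82·18²=26568, difference 1.

163 18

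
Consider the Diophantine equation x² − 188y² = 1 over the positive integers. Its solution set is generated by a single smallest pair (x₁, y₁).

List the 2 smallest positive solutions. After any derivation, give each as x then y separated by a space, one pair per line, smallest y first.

√188 = [13; 1,2,2,6,2,2,1,26, …], period ℓ=8 (even) → k=7
i=0: a=13 ⇒ p=13, q=1
i=1: a=1 ⇒ p=14, q=1
…
i=3: a=2 ⇒ p=96, q=7
…
i=6: a=2 ⇒ p=3277, q=239
i=7: a=1 ⇒ p=4607, q=336
→ (4607, 336).  Check: 4607²=21224449, 188·336²=21224448, difference 1.
(x_2, y_2) = (4607·4607 + 188·336·336, 4607·336 + 336·4607) = (42448897, 3095904)

4607 336
42448897 3095904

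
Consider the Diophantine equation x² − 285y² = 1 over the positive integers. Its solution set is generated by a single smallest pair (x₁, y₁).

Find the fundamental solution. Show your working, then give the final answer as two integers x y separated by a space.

√285 → a₀=16, period (1,7,2,7,1,32); ℓ=6 even so k=5
a_0=16:  p_0=16·1+0=16,  q_0=16·0+1=1
a_1=1:  p_1=1·16+1=17,  q_1=1·1+0=1
…
a_3=2:  p_3=2·135+17=287,  q_3=2·8+1=17
a_4=7:  p_4=7·287+135=2144,  q_4=7·17+8=127
a_5=1:  p_5=1·2144+287=2431,  q_5=1·127+17=144
(x₁, y₁) = (2431, 144);  2431² − 285·144² = 1 ✓

2431 144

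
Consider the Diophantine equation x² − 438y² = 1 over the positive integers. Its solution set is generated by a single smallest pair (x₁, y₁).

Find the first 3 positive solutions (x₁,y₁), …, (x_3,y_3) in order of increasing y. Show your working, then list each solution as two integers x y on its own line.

293 14
171697 8204
100614149 4807530

d=438: √d = [20; 1,12,1,40] (ℓ=4, even), read p_3/q_3
a_0=20:  p_0=20·1+0=20,  q_0=20·0+1=1
…
a_2=12:  p_2=12·21+20=272,  q_2=12·1+1=13
a_3=1:  p_3=1·272+21=293,  q_3=1·13+1=14
fundamental: x₁=293, y₁=14  (since 85849 − 438·196 = 1)
n=2: (293,14)∘(293,14) = (293·293+438·14·14, 293·14+14·293) = (171697,8204)
n=3: (171697,8204)∘(293,14) = (293·171697+438·14·8204, 293·8204+14·171697) = (100614149,4807530)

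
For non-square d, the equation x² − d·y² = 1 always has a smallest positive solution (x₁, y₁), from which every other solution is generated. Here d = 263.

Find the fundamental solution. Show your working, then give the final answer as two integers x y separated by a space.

[16; 4,1,1,1,1,15,1,1,1,1,4,32] for √263; ℓ=12 ⇒ convergent index 11
i=0: a=16 ⇒ p=16, q=1
i=1: a=4 ⇒ p=65, q=4
…
i=3: a=1 ⇒ p=146, q=9
i=4: a=1 ⇒ p=227, q=14
i=5: a=1 ⇒ p=373, q=23
i=6: a=15 ⇒ p=5822, q=359
…
i=10: a=1 ⇒ p=30229, q=1864
i=11: a=4 ⇒ p=139128, q=8579
→ (139128, 8579).  Check: 139128²=19356600384, 263·8579²=19356600383, difference 1.

139128 8579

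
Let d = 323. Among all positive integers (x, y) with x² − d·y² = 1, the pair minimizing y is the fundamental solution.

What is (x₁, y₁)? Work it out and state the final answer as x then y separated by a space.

√323 = [17; 1,34, …], period ℓ=2 (even) → k=1
a_0=17:  p_0=17·1+0=17,  q_0=17·0+1=1
a_1=1:  p_1=1·17+1=18,  q_1=1·1+0=1
fundamental: x₁=18, y₁=1  (since 324 − 323·1 = 1)

18 1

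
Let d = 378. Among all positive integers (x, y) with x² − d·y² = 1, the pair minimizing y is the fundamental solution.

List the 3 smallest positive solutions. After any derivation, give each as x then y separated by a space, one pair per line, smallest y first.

d=378: √d = [19; 2,3,1,4,1,3,2,38] (ℓ=8, even), read p_7/q_7
step 0: (19, 1)  from 19·(1,0) + (0,1)
step 1: (39, 2)  from 2·(19,1) + (1,0)
step 2: (136, 7)  from 3·(39,2) + (19,1)
step 3: (175, 9)  from 1·(136,7) + (39,2)
step 4: (836, 43)  from 4·(175,9) + (136,7)
step 5: (1011, 52)  from 1·(836,43) + (175,9)
step 6: (3869, 199)  from 3·(1011,52) + (836,43)
step 7: (8749, 450)  from 2·(3869,199) + (1011,52)
→ (8749, 450).  Check: 8749²=76545001, 378·450²=76545000, difference 1.
n=2: (8749,450)∘(8749,450) = (8749·8749+378·450·450, 8749·450+450·8749) = (153090001,7874100)
n=3: (153090001,7874100)∘(8749,450) = (8749·153090001+378·450·7874100, 8749·7874100+450·153090001) = (2678768828749,137781001350)

8749 450
153090001 7874100
2678768828749 137781001350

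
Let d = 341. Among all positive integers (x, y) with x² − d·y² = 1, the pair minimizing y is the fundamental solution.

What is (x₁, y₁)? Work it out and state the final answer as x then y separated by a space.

d=341: √d = [18; 2,6,1,8,2,…,6,2,36] (ℓ=14, even), read p_13/q_13
step 0: (18, 1)  from 18·(1,0) + (0,1)
step 1: (37, 2)  from 2·(18,1) + (1,0)
step 2: (240, 13)  from 6·(37,2) + (18,1)
step 3: (277, 15)  from 1·(240,13) + (37,2)
step 4: (2456, 133)  from 8·(277,15) + (240,13)
…
step 7: (20479, 1109)  from 2·(7645,414) + (5189,281)
step 8: (28124, 1523)  from 1·(20479,1109) + (7645,414)
…
step 10: (641940, 34763)  from 8·(76727,4155) + (28124,1523)
step 11: (718667, 38918)  from 1·(641940,34763) + (76727,4155)
step 12: (4953942, 268271)  from 6·(718667,38918) + (641940,34763)
step 13: (10626551, 575460)  from 2·(4953942,268271) + (718667,38918)
fundamental: x₁=10626551, y₁=575460  (since 112923586155601 − 341·331154211600 = 1)

10626551 575460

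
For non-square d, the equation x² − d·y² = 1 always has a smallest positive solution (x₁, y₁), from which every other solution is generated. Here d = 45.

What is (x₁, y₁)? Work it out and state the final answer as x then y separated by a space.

161 24

d=45: √d = [6; 1,2,2,2,1,12] (ℓ=6, even), read p_5/q_5
a_0=6:  p_0=6·1+0=6,  q_0=6·0+1=1
a_1=1:  p_1=1·6+1=7,  q_1=1·1+0=1
a_2=2:  p_2=2·7+6=20,  q_2=2·1+1=3
a_3=2:  p_3=2·20+7=47,  q_3=2·3+1=7
a_4=2:  p_4=2·47+20=114,  q_4=2·7+3=17
a_5=1:  p_5=1·114+47=161,  q_5=1·17+7=24
fundamental: x₁=161, y₁=24  (since 25921 − 45·576 = 1)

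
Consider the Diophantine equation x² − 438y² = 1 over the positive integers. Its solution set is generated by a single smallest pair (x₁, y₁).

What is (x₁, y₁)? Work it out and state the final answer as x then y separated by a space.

293 14

d=438: √d = [20; 1,12,1,40] (ℓ=4, even), read p_3/q_3
k=0  a_k=20  p_k/q_k = 20/1
…
k=2  a_k=12  p_k/q_k = 272/13
k=3  a_k=1  p_k/q_k = 293/14
→ (293, 14).  Check: 293²=85849, 438·14²=85848, difference 1.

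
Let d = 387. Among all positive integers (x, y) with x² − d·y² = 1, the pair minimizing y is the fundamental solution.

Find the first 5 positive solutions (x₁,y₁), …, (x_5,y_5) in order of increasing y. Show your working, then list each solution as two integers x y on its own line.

d=387: √d = [19; 1,2,19,2,1,38] (ℓ=6, even), read p_5/q_5
step 0: (19, 1)  from 19·(1,0) + (0,1)
step 1: (20, 1)  from 1·(19,1) + (1,0)
step 2: (59, 3)  from 2·(20,1) + (19,1)
…
step 4: (2341, 119)  from 2·(1141,58) + (59,3)
step 5: (3482, 177)  from 1·(2341,119) + (1141,58)
(x₁, y₁) = (3482, 177);  3482² − 387·177² = 1 ✓
(3482+177√387)^2 = 24248647 + 1232628√387
(3482+177√387)^3 = 168867574226 + 8584021215√387
(3482+177√387)^4 = 1175993762661217 + 59779122508632√387
(3482+177√387)^5 = 8189620394305140962 + 416301800566092033√387

3482 177
24248647 1232628
168867574226 8584021215
1175993762661217 59779122508632
8189620394305140962 416301800566092033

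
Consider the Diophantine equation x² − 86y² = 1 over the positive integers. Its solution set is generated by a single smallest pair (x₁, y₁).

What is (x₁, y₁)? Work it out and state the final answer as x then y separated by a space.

10405 1122

√86 = [9; 3,1,1,1,8,1,1,1,3,18, …], period ℓ=10 (even) → k=9
i=0: a=9 ⇒ p=9, q=1
i=1: a=3 ⇒ p=28, q=3
i=2: a=1 ⇒ p=37, q=4
…
i=4: a=1 ⇒ p=102, q=11
i=5: a=8 ⇒ p=881, q=95
…
i=8: a=1 ⇒ p=2847, q=307
i=9: a=3 ⇒ p=10405, q=1122
fundamental: x₁=10405, y₁=1122  (since 108264025 − 86·1258884 = 1)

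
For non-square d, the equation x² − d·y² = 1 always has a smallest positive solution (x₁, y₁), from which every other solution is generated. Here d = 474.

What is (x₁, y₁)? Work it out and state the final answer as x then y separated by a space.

[21; 1,3,2,1,1,…,3,1,42] for √474; ℓ=14 ⇒ convergent index 13
i=0: a=21 ⇒ p=21, q=1
i=1: a=1 ⇒ p=22, q=1
i=2: a=3 ⇒ p=87, q=4
…
i=4: a=1 ⇒ p=283, q=13
i=5: a=1 ⇒ p=479, q=22
i=6: a=1 ⇒ p=762, q=35
i=7: a=6 ⇒ p=5051, q=232
i=8: a=1 ⇒ p=5813, q=267
i=9: a=1 ⇒ p=10864, q=499
…
i=11: a=2 ⇒ p=44218, q=2031
i=12: a=3 ⇒ p=149331, q=6859
i=13: a=1 ⇒ p=193549, q=8890
fundamental: x₁=193549, y₁=8890  (since 37461215401 − 474·79032100 = 1)

193549 8890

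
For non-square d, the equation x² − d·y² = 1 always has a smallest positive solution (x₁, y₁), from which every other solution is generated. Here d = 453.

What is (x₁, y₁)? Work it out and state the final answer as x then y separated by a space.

1653751 77700

√453 = [21; 3,1,1,10,14,10,1,1,3,42, …], period ℓ=10 (even) → k=9
step 0: (21, 1)  from 21·(1,0) + (0,1)
step 1: (64, 3)  from 3·(21,1) + (1,0)
step 2: (85, 4)  from 1·(64,3) + (21,1)
step 3: (149, 7)  from 1·(85,4) + (64,3)
…
step 7: (245764, 11547)  from 1·(223565,10504) + (22199,1043)
step 8: (469329, 22051)  from 1·(245764,11547) + (223565,10504)
step 9: (1653751, 77700)  from 3·(469329,22051) + (245764,11547)
(x₁, y₁) = (1653751, 77700);  1653751² − 453·77700² = 1 ✓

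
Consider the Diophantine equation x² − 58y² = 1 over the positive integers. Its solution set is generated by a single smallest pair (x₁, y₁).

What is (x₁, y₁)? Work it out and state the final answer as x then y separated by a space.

19603 2574

√58 → a₀=7, period (1,1,1,1,1,1,14); ℓ=7 odd so k=13
step 0: (7, 1)  from 7·(1,0) + (0,1)
…
step 9: (2993, 393)  from 1·(1546,203) + (1447,190)
step 10: (4539, 596)  from 1·(2993,393) + (1546,203)
step 11: (7532, 989)  from 1·(4539,596) + (2993,393)
step 12: (12071, 1585)  from 1·(7532,989) + (4539,596)
step 13: (19603, 2574)  from 1·(12071,1585) + (7532,989)
→ (19603, 2574).  Check: 19603²=384277609, 58·2574²=384277608, difference 1.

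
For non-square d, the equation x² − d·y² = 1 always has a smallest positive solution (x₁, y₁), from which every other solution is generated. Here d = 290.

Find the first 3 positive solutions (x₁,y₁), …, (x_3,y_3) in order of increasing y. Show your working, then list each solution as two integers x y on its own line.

√290 → a₀=17, period (34); ℓ=1 odd so k=1
step 0: (17, 1)  from 17·(1,0) + (0,1)
step 1: (579, 34)  from 34·(17,1) + (1,0)
→ (579, 34).  Check: 579²=335241, 290·34²=335240, difference 1.
n=2: (579,34)∘(579,34) = (579·579+290·34·34, 579·34+34·579) = (670481,39372)
n=3: (670481,39372)∘(579,34) = (579·670481+290·34·39372, 579·39372+34·670481) = (776416419,45592742)

579 34
670481 39372
776416419 45592742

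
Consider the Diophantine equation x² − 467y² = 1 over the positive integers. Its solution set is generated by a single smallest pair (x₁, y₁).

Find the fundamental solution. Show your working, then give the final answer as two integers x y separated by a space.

1625626 75225

d=467: √d = [21; 1,1,1,1,3,…,1,1,42] (ℓ=14, even), read p_13/q_13
step 0: (21, 1)  from 21·(1,0) + (0,1)
…
step 2: (43, 2)  from 1·(22,1) + (21,1)
step 3: (65, 3)  from 1·(43,2) + (22,1)
step 4: (108, 5)  from 1·(65,3) + (43,2)
step 5: (389, 18)  from 3·(108,5) + (65,3)
…
step 9: (275465, 12747)  from 3·(82767,3830) + (27164,1257)
…
step 11: (633697, 29324)  from 1·(358232,16577) + (275465,12747)
step 12: (991929, 45901)  from 1·(633697,29324) + (358232,16577)
step 13: (1625626, 75225)  from 1·(991929,45901) + (633697,29324)
(x₁, y₁) = (1625626, 75225);  1625626² − 467·75225² = 1 ✓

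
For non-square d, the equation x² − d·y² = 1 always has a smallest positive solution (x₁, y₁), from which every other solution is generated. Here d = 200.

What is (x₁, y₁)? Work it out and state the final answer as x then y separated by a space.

d=200: √d = [14; 7,28] (ℓ=2, even), read p_1/q_1
k=0  a_k=14  p_k/q_k = 14/1
k=1  a_k=7  p_k/q_k = 99/7
→ (99, 7).  Check: 99²=9801, 200·7²=9800, difference 1.

99 7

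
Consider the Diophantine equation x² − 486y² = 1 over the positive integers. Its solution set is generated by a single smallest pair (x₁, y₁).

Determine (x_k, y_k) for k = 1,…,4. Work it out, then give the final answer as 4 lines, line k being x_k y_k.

[22; 22,44] for √486; ℓ=2 ⇒ convergent index 1
k=0  a_k=22  p_k/q_k = 22/1
k=1  a_k=22  p_k/q_k = 485/22
(x₁, y₁) = (485, 22);  485² − 486·22² = 1 ✓
(485+22√486)^2 = 470449 + 21340√486
(485+22√486)^3 = 456335045 + 20699778√486
(485+22√486)^4 = 442644523201 + 20078763320√486

485 22
470449 21340
456335045 20699778
442644523201 20078763320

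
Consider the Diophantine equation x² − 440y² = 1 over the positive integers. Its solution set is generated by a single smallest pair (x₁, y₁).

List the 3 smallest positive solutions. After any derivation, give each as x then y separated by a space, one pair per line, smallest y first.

21 1
881 42
36981 1763

d=440: √d = [20; 1,40] (ℓ=2, even), read p_1/q_1
step 0: (20, 1)  from 20·(1,0) + (0,1)
step 1: (21, 1)  from 1·(20,1) + (1,0)
→ (21, 1).  Check: 21²=441, 440·1²=440, difference 1.
(21+1√440)^2 = 881 + 42√440
(21+1√440)^3 = 36981 + 1763√440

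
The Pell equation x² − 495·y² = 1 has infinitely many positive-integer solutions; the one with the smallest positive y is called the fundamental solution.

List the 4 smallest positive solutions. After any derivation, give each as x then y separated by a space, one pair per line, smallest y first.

√495 → a₀=22, period (4,44); ℓ=2 even so k=1
a_0=22:  p_0=22·1+0=22,  q_0=22·0+1=1
a_1=4:  p_1=4·22+1=89,  q_1=4·1+0=4
→ (89, 4).  Check: 89²=7921, 495·4²=7920, difference 1.
(89+4√495)^2 = 15841 + 712√495
(89+4√495)^3 = 2819609 + 126732√495
(89+4√495)^4 = 501874561 + 22557584√495

89 4
15841 712
2819609 126732
501874561 22557584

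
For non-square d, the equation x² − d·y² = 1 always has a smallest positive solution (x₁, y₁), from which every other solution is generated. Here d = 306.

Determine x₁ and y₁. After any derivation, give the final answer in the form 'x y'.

35 2

√306 → a₀=17, period (2,34); ℓ=2 even so k=1
step 0: (17, 1)  from 17·(1,0) + (0,1)
step 1: (35, 2)  from 2·(17,1) + (1,0)
→ (35, 2).  Check: 35²=1225, 306·2²=1224, difference 1.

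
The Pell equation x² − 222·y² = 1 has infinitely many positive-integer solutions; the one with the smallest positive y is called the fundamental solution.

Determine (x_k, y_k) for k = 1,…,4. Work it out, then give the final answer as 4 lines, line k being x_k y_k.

d=222: √d = [14; 1,8,1,28] (ℓ=4, even), read p_3/q_3
k=0  a_k=14  p_k/q_k = 14/1
k=1  a_k=1  p_k/q_k = 15/1
k=2  a_k=8  p_k/q_k = 134/9
k=3  a_k=1  p_k/q_k = 149/10
(x₁, y₁) = (149, 10);  149² − 222·10² = 1 ✓
n=2: (149,10)∘(149,10) = (149·149+222·10·10, 149·10+10·149) = (44401,2980)
n=3: (44401,2980)∘(149,10) = (149·44401+222·10·2980, 149·2980+10·44401) = (13231349,888030)
n=4: (13231349,888030)∘(149,10) = (149·13231349+222·10·888030, 149·888030+10·13231349) = (3942897601,264629960)

149 10
44401 2980
13231349 888030
3942897601 264629960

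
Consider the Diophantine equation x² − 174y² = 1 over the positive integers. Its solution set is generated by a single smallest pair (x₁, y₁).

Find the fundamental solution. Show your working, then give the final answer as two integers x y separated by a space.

1451 110

√174 = [13; 5,4,5,26, …], period ℓ=4 (even) → k=3
k=0  a_k=13  p_k/q_k = 13/1
…
k=2  a_k=4  p_k/q_k = 277/21
k=3  a_k=5  p_k/q_k = 1451/110
fundamental: x₁=1451, y₁=110  (since 2105401 − 174·12100 = 1)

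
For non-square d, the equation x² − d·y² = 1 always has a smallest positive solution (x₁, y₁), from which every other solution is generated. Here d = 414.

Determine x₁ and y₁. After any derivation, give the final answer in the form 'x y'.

√414 = [20; 2,1,7,2,7,1,2,40, …], period ℓ=8 (even) → k=7
step 0: (20, 1)  from 20·(1,0) + (0,1)
…
step 6: (8444, 415)  from 1·(7447,366) + (997,49)
step 7: (24335, 1196)  from 2·(8444,415) + (7447,366)
→ (24335, 1196).  Check: 24335²=592192225, 414·1196²=592192224, difference 1.

24335 1196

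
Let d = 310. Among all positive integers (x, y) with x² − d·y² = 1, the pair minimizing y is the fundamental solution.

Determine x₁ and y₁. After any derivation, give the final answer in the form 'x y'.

848719 48204

[17; 1,1,1,1,5,…,1,1,34] for √310; ℓ=16 ⇒ convergent index 15
a_0=17:  p_0=17·1+0=17,  q_0=17·0+1=1
a_1=1:  p_1=1·17+1=18,  q_1=1·1+0=1
a_2=1:  p_2=1·18+17=35,  q_2=1·1+1=2
…
a_7=1:  p_7=1·1567+493=2060,  q_7=1·89+28=117
…
a_14=1:  p_14=1·333702+181315=515017,  q_14=1·18953+10298=29251
a_15=1:  p_15=1·515017+333702=848719,  q_15=1·29251+18953=48204
fundamental: x₁=848719, y₁=48204  (since 720323940961 − 310·2323625616 = 1)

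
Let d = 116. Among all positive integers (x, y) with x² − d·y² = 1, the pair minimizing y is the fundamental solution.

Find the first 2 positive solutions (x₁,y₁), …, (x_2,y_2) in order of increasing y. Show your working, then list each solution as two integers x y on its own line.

[10; 1,3,2,1,4,1,2,3,1,20] for √116; ℓ=10 ⇒ convergent index 9
i=0: a=10 ⇒ p=10, q=1
…
i=8: a=3 ⇒ p=7550, q=701
i=9: a=1 ⇒ p=9801, q=910
(x₁, y₁) = (9801, 910);  9801² − 116·910² = 1 ✓
k=2:  x_2 = 9801·9801+116·910·910 = 192119201,  y_2 = 9801·910+910·9801 = 17837820

9801 910
192119201 17837820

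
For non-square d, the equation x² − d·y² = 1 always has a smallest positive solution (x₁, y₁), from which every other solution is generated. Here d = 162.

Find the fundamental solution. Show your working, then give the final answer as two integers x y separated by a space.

19601 1540

√162 = [12; 1,2,1,2,12,2,1,2,1,24, …], period ℓ=10 (even) → k=9
k=0  a_k=12  p_k/q_k = 12/1
…
k=2  a_k=2  p_k/q_k = 38/3
…
k=4  a_k=2  p_k/q_k = 140/11
…
k=8  a_k=2  p_k/q_k = 14268/1121
k=9  a_k=1  p_k/q_k = 19601/1540
(x₁, y₁) = (19601, 1540);  19601² − 162·1540² = 1 ✓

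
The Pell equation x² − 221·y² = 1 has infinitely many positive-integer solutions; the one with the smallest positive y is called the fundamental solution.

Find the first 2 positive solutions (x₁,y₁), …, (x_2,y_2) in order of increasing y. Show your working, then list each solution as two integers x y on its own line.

d=221: √d = [14; 1,6,2,6,1,28] (ℓ=6, even), read p_5/q_5
i=0: a=14 ⇒ p=14, q=1
…
i=2: a=6 ⇒ p=104, q=7
…
i=4: a=6 ⇒ p=1442, q=97
i=5: a=1 ⇒ p=1665, q=112
→ (1665, 112).  Check: 1665²=2772225, 221·112²=2772224, difference 1.
(1665+112√221)^2 = 5544449 + 372960√221

1665 112
5544449 372960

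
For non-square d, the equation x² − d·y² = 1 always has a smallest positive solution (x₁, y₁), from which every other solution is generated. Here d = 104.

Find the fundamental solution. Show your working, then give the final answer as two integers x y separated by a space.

51 5

√104 → a₀=10, period (5,20); ℓ=2 even so k=1
a_0=10:  p_0=10·1+0=10,  q_0=10·0+1=1
a_1=5:  p_1=5·10+1=51,  q_1=5·1+0=5
(x₁, y₁) = (51, 5);  51² − 104·5² = 1 ✓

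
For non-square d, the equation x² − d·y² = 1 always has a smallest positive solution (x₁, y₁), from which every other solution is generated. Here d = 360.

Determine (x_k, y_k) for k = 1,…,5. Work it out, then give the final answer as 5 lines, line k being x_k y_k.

19 1
721 38
27379 1443
1039681 54796
39480499 2080805

[18; 1,36] for √360; ℓ=2 ⇒ convergent index 1
i=0: a=18 ⇒ p=18, q=1
i=1: a=1 ⇒ p=19, q=1
fundamental: x₁=19, y₁=1  (since 361 − 360·1 = 1)
(19+1√360)^2 = 721 + 38√360
(19+1√360)^3 = 27379 + 1443√360
(19+1√360)^4 = 1039681 + 54796√360
(19+1√360)^5 = 39480499 + 2080805√360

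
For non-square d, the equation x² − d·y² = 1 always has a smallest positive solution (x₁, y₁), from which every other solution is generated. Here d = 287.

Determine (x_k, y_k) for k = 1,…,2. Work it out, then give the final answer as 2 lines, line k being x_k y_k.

d=287: √d = [16; 1,15,1,32] (ℓ=4, even), read p_3/q_3
step 0: (16, 1)  from 16·(1,0) + (0,1)
…
step 2: (271, 16)  from 15·(17,1) + (16,1)
step 3: (288, 17)  from 1·(271,16) + (17,1)
→ (288, 17).  Check: 288²=82944, 287·17²=82943, difference 1.
k=2:  x_2 = 288·288+287·17·17 = 165887,  y_2 = 288·17+17·288 = 9792

288 17
165887 9792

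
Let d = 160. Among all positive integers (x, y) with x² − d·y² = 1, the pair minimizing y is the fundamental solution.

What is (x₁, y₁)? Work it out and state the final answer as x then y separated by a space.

721 57

√160 = [12; 1,1,1,5,1,1,1,24, …], period ℓ=8 (even) → k=7
i=0: a=12 ⇒ p=12, q=1
i=1: a=1 ⇒ p=13, q=1
…
i=5: a=1 ⇒ p=253, q=20
i=6: a=1 ⇒ p=468, q=37
i=7: a=1 ⇒ p=721, q=57
(x₁, y₁) = (721, 57);  721² − 160·57² = 1 ✓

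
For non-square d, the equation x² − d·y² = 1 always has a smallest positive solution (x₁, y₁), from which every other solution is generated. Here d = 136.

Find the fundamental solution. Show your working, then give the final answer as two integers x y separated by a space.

√136 = [11; 1,1,1,22, …], period ℓ=4 (even) → k=3
a_0=11:  p_0=11·1+0=11,  q_0=11·0+1=1
…
a_2=1:  p_2=1·12+11=23,  q_2=1·1+1=2
a_3=1:  p_3=1·23+12=35,  q_3=1·2+1=3
(x₁, y₁) = (35, 3);  35² − 136·3² = 1 ✓

35 3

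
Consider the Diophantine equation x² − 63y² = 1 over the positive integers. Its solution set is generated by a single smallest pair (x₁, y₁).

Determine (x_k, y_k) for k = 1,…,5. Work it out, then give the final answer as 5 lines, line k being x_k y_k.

8 1
127 16
2024 255
32257 4064
514088 64769

√63 → a₀=7, period (1,14); ℓ=2 even so k=1
step 0: (7, 1)  from 7·(1,0) + (0,1)
step 1: (8, 1)  from 1·(7,1) + (1,0)
→ (8, 1).  Check: 8²=64, 63·1²=63, difference 1.
(8+1√63)^2 = 127 + 16√63
(8+1√63)^3 = 2024 + 255√63
(8+1√63)^4 = 32257 + 4064√63
(8+1√63)^5 = 514088 + 64769√63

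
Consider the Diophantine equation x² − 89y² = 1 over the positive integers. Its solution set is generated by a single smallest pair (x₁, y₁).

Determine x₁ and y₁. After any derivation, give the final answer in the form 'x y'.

500001 53000

√89 → a₀=9, period (2,3,3,2,18); ℓ=5 odd so k=9
k=0  a_k=9  p_k/q_k = 9/1
…
k=3  a_k=3  p_k/q_k = 217/23
…
k=5  a_k=18  p_k/q_k = 9217/977
k=6  a_k=2  p_k/q_k = 18934/2007
…
k=8  a_k=3  p_k/q_k = 216991/23001
k=9  a_k=2  p_k/q_k = 500001/53000
(x₁, y₁) = (500001, 53000);  500001² − 89·53000² = 1 ✓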